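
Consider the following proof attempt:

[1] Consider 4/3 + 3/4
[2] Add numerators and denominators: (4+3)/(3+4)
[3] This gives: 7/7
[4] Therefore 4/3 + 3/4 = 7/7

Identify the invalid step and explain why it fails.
Step 2: Add numerators and denominators: (4+3)/(3+4)

Step 2 incorrectly adds fractions by separately adding numerators and denominators. This is wrong. The correct method requires a common denominator: 4/3 + 3/4 = (4×4 + 3×3)/(3×4) = 25/12 = 25/12. The method used gives 7/7, which is different.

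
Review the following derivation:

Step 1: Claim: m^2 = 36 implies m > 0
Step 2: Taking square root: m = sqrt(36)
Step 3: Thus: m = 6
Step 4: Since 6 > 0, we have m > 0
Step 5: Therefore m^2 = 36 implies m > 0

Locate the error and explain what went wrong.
Step 2: Taking square root: m = sqrt(36)

Step 2 takes the square root and assumes the positive root only. The equation m^2 = 36 actually has two solutions: m = 6 and m = -6. The proof silently assumes m > 0 without justification, then uses this assumption to conclude m > 0, which is circular. The counterexample m = -6 shows the claim is false.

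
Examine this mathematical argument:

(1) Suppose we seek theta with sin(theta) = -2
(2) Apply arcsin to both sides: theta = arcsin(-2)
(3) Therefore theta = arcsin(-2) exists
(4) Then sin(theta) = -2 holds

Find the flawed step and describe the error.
Step 2: Apply arcsin to both sides: theta = arcsin(-2)

Step 2 applies arcsin to -2. However, arcsin(x) is only defined for x in [-1, 1] because sin(theta) can only produce values in that range. Since |-2| > 1, arcsin(-2) is undefined. There is no angle whose sine equals -2.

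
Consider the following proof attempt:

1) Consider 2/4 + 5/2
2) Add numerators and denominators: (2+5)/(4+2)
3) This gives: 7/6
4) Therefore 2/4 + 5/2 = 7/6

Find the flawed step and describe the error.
Step 2: Add numerators and denominators: (2+5)/(4+2)

Step 2 incorrectly adds fractions by separately adding numerators and denominators. This is wrong. The correct method requires a common denominator: 2/4 + 5/2 = (2×2 + 5×4)/(4×2) = 24/8 = 3. The method used gives 7/6, which is different.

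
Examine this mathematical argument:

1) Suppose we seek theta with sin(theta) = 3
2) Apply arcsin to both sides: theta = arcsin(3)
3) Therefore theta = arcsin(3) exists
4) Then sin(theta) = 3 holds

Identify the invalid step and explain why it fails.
Step 2: Apply arcsin to both sides: theta = arcsin(3)

Step 2 applies arcsin to 3. However, arcsin(x) is only defined for x in [-1, 1] because sin(theta) can only produce values in that range. Since |3| > 1, arcsin(3) is undefined. There is no angle whose sine equals 3.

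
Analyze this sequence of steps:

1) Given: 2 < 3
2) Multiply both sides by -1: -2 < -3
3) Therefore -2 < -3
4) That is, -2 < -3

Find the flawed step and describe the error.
Step 2: Multiply both sides by -1: -2 < -3

Step 2 multiplies both sides by -1 but fails to reverse the inequality sign. When multiplying (or dividing) an inequality by a negative number, the direction must be reversed. Since 2 < 3, we should get -2 > -3, i.e., -2 > -3.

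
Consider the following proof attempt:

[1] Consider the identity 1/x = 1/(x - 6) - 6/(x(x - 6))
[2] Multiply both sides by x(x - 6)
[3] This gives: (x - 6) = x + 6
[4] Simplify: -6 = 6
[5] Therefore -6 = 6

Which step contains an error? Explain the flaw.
Step 3: This gives: (x - 6) = x + 6

Step 3 makes a sign error when clearing denominators. Multiplying -6/(x(x - 6)) by x(x - 6) gives -6, not +6. The correct result is (x - 6) = x - 6, which is trivially true, not (x - 6) = x + 6. (Step 1 is a valid identity: 1/(x - 6) - 6/(x(x - 6)) = (x - 6)/(x(x - 6)) = 1/x.)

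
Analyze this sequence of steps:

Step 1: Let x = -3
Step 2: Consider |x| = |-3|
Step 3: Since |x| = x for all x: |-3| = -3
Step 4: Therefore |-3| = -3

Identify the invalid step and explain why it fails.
Step 3: Since |x| = x for all x: |-3| = -3

Step 3 incorrectly states that |x| = x for all x. The correct definition is |x| = x when x >= 0, and |x| = -x when x < 0. Since -3 < 0, we have |-3| = -(-3) = 3, not -3.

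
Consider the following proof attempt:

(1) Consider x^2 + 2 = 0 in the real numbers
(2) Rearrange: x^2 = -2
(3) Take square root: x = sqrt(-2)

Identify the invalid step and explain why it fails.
Step 3: Take square root: x = sqrt(-2)

Step 3 takes the square root of -2, which is negative. In the real number system, the square root of a negative number is undefined. The equation x^2 + 2 = 0 has no real solutions. Square roots of negative numbers only exist in the complex numbers.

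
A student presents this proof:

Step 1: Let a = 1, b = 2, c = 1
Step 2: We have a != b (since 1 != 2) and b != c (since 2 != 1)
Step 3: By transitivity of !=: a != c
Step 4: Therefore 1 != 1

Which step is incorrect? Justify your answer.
Step 3: By transitivity of !=: a != c

Step 3 incorrectly applies transitivity to the '!=' relation. Transitivity states: if a R b and b R c, then a R c. However, '!=' is not transitive. Counterexample: 1 != 2 and 2 != 1, but 1 = 1 (both equal 1). Transitivity holds for relations like <, <=, =, but not for !=.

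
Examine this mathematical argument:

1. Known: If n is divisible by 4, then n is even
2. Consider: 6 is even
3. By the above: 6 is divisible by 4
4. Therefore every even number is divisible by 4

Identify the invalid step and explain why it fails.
Step 3: By the above: 6 is divisible by 4

Step 3 commits the fallacy of affirming the consequent. The known fact 'divisible by 4 → even' does NOT imply 'even → divisible by 4'. That would be the converse, which is false. For example, 6 is even but 6 ÷ 4 = 1.50, which is not an integer.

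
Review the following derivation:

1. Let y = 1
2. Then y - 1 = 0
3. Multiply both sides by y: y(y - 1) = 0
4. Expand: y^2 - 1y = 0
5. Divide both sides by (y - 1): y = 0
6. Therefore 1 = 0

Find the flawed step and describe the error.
Step 5: Divide both sides by (y - 1): y = 0

Step 5 divides both sides by (y - 1). However, since y = 1, we have (y - 1) = 0. Division by zero is undefined, making this step invalid.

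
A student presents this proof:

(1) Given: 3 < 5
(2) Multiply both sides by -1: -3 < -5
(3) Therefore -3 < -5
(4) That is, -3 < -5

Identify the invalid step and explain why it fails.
Step 2: Multiply both sides by -1: -3 < -5

Step 2 multiplies both sides by -1 but fails to reverse the inequality sign. When multiplying (or dividing) an inequality by a negative number, the direction must be reversed. Since 3 < 5, we should get -3 > -5, i.e., -3 > -5.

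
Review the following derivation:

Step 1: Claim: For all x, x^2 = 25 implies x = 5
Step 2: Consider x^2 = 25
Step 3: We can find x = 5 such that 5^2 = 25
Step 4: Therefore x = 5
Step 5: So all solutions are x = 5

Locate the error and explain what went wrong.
Step 4: Therefore x = 5

Step 4 incorrectly concludes that x = 5 is the only solution. The proof shows that x = 5 is A solution (existence), but does not show it is the ONLY solution (uniqueness). In fact, x = -5 is also a solution since (-5)^2 = 25. Finding one solution doesn't prove there are no others.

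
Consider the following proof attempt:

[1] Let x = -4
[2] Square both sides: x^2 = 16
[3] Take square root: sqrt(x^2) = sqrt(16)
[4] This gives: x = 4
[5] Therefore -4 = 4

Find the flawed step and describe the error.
Step 4: This gives: x = 4

Step 4 incorrectly states that sqrt(x^2) = x. The correct identity is sqrt(x^2) = |x|. Since x = -4 < 0, we have sqrt(x^2) = |-4| = 4, not x = -4.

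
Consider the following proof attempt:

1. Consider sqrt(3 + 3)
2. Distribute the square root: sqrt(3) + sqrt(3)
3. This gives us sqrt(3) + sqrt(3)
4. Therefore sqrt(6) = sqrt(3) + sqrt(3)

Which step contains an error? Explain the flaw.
Step 2: Distribute the square root: sqrt(3) + sqrt(3)

Step 2 incorrectly 'distributes' the square root over addition. The square root function does not distribute: sqrt(a + b) ≠ sqrt(a) + sqrt(b). In fact, sqrt(3 + 3) = sqrt(6) ≈ 2.4495, while sqrt(3) + sqrt(3) ≈ 3.4641.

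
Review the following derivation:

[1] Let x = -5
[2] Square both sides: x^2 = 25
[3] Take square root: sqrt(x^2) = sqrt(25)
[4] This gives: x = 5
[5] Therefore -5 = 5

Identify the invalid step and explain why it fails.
Step 4: This gives: x = 5

Step 4 incorrectly states that sqrt(x^2) = x. The correct identity is sqrt(x^2) = |x|. Since x = -5 < 0, we have sqrt(x^2) = |-5| = 5, not x = -5.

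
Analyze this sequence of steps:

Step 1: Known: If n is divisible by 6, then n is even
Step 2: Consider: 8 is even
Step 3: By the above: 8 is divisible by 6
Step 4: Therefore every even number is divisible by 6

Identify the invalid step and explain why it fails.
Step 3: By the above: 8 is divisible by 6

Step 3 commits the fallacy of affirming the consequent. The known fact 'divisible by 6 → even' does NOT imply 'even → divisible by 6'. That would be the converse, which is false. For example, 8 is even but 8 ÷ 6 = 1.33, which is not an integer.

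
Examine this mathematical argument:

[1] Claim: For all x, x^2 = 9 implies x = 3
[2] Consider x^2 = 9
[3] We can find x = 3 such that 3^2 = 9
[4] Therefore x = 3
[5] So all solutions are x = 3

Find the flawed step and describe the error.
Step 4: Therefore x = 3

Step 4 incorrectly concludes that x = 3 is the only solution. The proof shows that x = 3 is A solution (existence), but does not show it is the ONLY solution (uniqueness). In fact, x = -3 is also a solution since (-3)^2 = 9. Finding one solution doesn't prove there are no others.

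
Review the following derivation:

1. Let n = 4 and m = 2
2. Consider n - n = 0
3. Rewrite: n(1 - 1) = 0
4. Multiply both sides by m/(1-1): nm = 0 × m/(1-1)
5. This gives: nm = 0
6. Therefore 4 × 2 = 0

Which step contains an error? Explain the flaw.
Step 4: Multiply both sides by m/(1-1): nm = 0 × m/(1-1)

Step 4 multiplies both sides by m/(1-1). However, 1-1 = 0, so this is multiplication by m/0, which is undefined. We cannot multiply by an undefined expression.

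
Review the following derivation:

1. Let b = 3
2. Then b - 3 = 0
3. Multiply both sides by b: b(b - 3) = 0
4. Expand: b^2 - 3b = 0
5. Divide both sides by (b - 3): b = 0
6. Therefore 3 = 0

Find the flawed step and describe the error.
Step 5: Divide both sides by (b - 3): b = 0

Step 5 divides both sides by (b - 3). However, since b = 3, we have (b - 3) = 0. Division by zero is undefined, making this step invalid.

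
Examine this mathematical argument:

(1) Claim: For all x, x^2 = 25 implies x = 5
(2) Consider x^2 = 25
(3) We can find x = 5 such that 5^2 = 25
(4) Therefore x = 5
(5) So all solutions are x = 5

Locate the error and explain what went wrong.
Step 4: Therefore x = 5

Step 4 incorrectly concludes that x = 5 is the only solution. The proof shows that x = 5 is A solution (existence), but does not show it is the ONLY solution (uniqueness). In fact, x = -5 is also a solution since (-5)^2 = 25. Finding one solution doesn't prove there are no others.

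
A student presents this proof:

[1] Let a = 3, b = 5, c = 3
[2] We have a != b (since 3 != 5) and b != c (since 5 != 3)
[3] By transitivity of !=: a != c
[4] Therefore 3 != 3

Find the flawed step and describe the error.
Step 3: By transitivity of !=: a != c

Step 3 incorrectly applies transitivity to the '!=' relation. Transitivity states: if a R b and b R c, then a R c. However, '!=' is not transitive. Counterexample: 3 != 5 and 5 != 3, but 3 = 3 (both equal 3). Transitivity holds for relations like <, <=, =, but not for !=.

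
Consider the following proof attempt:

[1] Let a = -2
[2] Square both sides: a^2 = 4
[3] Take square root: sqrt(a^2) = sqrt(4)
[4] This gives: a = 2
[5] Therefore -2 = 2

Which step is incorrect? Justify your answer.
Step 4: This gives: a = 2

Step 4 incorrectly states that sqrt(a^2) = a. The correct identity is sqrt(a^2) = |a|. Since a = -2 < 0, we have sqrt(a^2) = |-2| = 2, not a = -2.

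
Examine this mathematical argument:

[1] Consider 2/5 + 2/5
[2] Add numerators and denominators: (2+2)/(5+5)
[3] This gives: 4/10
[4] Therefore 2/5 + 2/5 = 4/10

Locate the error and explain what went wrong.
Step 2: Add numerators and denominators: (2+2)/(5+5)

Step 2 incorrectly adds fractions by separately adding numerators and denominators. This is wrong. The correct method requires a common denominator: 2/5 + 2/5 = (2×5 + 2×5)/(5×5) = 20/25 = 4/5. The method used gives 4/10, which is different.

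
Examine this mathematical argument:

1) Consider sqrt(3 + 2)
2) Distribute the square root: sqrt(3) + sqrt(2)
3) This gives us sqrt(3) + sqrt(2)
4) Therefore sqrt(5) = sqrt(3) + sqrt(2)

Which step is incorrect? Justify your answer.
Step 2: Distribute the square root: sqrt(3) + sqrt(2)

Step 2 incorrectly 'distributes' the square root over addition. The square root function does not distribute: sqrt(a + b) ≠ sqrt(a) + sqrt(b). In fact, sqrt(3 + 2) = sqrt(5) ≈ 2.2361, while sqrt(3) + sqrt(2) ≈ 3.1463.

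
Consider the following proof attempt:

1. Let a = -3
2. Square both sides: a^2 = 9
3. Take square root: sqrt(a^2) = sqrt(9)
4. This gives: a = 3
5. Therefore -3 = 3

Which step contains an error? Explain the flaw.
Step 4: This gives: a = 3

Step 4 incorrectly states that sqrt(a^2) = a. The correct identity is sqrt(a^2) = |a|. Since a = -3 < 0, we have sqrt(a^2) = |-3| = 3, not a = -3.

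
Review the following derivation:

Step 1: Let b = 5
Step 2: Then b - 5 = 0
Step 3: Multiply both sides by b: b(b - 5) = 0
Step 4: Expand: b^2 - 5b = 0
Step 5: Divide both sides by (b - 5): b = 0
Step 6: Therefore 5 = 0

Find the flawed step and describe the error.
Step 5: Divide both sides by (b - 5): b = 0

Step 5 divides both sides by (b - 5). However, since b = 5, we have (b - 5) = 0. Division by zero is undefined, making this step invalid.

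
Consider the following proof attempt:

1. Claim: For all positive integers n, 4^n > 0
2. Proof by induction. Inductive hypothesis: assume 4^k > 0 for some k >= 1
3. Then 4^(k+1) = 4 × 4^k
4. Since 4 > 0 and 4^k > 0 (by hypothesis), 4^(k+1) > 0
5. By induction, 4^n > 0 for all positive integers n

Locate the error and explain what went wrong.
Step 5: By induction, 4^n > 0 for all positive integers n

Step 5 concludes the proof by induction, but no base case was ever established. A valid induction proof requires: (1) a base case proving 4^1 > 0, and (2) an inductive step showing IF 4^k > 0 THEN 4^(k+1) > 0. Steps 2-4 correctly establish the inductive step, but without the base case the conclusion in step 5 does not follow.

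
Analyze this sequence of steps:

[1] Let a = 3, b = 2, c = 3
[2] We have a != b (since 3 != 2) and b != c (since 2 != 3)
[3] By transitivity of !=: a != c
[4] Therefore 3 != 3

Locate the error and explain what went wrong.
Step 3: By transitivity of !=: a != c

Step 3 incorrectly applies transitivity to the '!=' relation. Transitivity states: if a R b and b R c, then a R c. However, '!=' is not transitive. Counterexample: 3 != 2 and 2 != 3, but 3 = 3 (both equal 3). Transitivity holds for relations like <, <=, =, but not for !=.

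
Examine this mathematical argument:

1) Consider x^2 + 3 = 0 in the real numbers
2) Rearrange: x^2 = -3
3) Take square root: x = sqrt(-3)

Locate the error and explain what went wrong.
Step 3: Take square root: x = sqrt(-3)

Step 3 takes the square root of -3, which is negative. In the real number system, the square root of a negative number is undefined. The equation x^2 + 3 = 0 has no real solutions. Square roots of negative numbers only exist in the complex numbers.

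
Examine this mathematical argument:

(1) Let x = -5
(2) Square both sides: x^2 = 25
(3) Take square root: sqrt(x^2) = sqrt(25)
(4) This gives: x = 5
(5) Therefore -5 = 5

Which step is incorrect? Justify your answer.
Step 4: This gives: x = 5

Step 4 incorrectly states that sqrt(x^2) = x. The correct identity is sqrt(x^2) = |x|. Since x = -5 < 0, we have sqrt(x^2) = |-5| = 5, not x = -5.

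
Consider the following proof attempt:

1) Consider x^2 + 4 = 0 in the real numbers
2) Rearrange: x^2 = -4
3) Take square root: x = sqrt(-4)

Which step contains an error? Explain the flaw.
Step 3: Take square root: x = sqrt(-4)

Step 3 takes the square root of -4, which is negative. In the real number system, the square root of a negative number is undefined. The equation x^2 + 4 = 0 has no real solutions. Square roots of negative numbers only exist in the complex numbers.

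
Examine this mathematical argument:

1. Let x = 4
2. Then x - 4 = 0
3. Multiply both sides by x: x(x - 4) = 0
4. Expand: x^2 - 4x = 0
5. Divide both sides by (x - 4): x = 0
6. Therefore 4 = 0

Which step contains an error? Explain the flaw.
Step 5: Divide both sides by (x - 4): x = 0

Step 5 divides both sides by (x - 4). However, since x = 4, we have (x - 4) = 0. Division by zero is undefined, making this step invalid.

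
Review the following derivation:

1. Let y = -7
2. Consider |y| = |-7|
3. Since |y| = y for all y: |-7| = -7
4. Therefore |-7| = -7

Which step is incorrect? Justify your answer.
Step 3: Since |y| = y for all y: |-7| = -7

Step 3 incorrectly states that |y| = y for all y. The correct definition is |y| = y when y >= 0, and |y| = -y when y < 0. Since -7 < 0, we have |-7| = -(-7) = 7, not -7.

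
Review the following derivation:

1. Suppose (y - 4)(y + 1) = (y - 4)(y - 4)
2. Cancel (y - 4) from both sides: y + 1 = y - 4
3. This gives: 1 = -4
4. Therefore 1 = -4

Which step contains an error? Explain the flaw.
Step 2: Cancel (y - 4) from both sides: y + 1 = y - 4

Step 2 cancels (y - 4) from both sides. This is only valid if (y - 4) ≠ 0, i.e., y ≠ 4. When y = 4, both sides equal zero regardless of the other factors. The correct approach requires considering y = 4 as a separate case.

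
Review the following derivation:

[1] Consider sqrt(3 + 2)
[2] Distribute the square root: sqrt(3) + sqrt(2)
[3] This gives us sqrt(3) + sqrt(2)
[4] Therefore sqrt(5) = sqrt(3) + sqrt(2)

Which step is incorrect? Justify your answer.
Step 2: Distribute the square root: sqrt(3) + sqrt(2)

Step 2 incorrectly 'distributes' the square root over addition. The square root function does not distribute: sqrt(a + b) ≠ sqrt(a) + sqrt(b). In fact, sqrt(3 + 2) = sqrt(5) ≈ 2.2361, while sqrt(3) + sqrt(2) ≈ 3.1463.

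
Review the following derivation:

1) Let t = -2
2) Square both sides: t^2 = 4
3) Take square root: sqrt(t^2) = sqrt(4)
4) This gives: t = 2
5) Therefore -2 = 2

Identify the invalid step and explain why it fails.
Step 4: This gives: t = 2

Step 4 incorrectly states that sqrt(t^2) = t. The correct identity is sqrt(t^2) = |t|. Since t = -2 < 0, we have sqrt(t^2) = |-2| = 2, not t = -2.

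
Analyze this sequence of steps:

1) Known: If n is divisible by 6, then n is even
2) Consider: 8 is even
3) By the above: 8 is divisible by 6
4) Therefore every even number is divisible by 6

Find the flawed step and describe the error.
Step 3: By the above: 8 is divisible by 6

Step 3 commits the fallacy of affirming the consequent. The known fact 'divisible by 6 → even' does NOT imply 'even → divisible by 6'. That would be the converse, which is false. For example, 8 is even but 8 ÷ 6 = 1.33, which is not an integer.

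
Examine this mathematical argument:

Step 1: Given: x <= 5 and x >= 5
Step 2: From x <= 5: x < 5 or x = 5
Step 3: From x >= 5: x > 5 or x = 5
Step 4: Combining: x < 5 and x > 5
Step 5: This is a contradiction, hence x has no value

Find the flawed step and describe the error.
Step 4: Combining: x < 5 and x > 5

Step 4 incorrectly combines the conditions. From x <= 5 and x >= 5, the intersection is x = 5. The error treats the 'or' cases as 'and' requirements. The correct conclusion is that x = 5 is the unique solution, not that no solution exists.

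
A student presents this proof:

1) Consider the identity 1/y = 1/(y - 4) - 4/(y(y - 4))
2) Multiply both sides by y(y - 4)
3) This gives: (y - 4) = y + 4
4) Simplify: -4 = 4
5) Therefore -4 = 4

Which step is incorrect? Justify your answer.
Step 3: This gives: (y - 4) = y + 4

Step 3 makes a sign error when clearing denominators. Multiplying -4/(y(y - 4)) by y(y - 4) gives -4, not +4. The correct result is (y - 4) = y - 4, which is trivially true, not (y - 4) = y + 4. (Step 1 is a valid identity: 1/(y - 4) - 4/(y(y - 4)) = (y - 4)/(y(y - 4)) = 1/y.)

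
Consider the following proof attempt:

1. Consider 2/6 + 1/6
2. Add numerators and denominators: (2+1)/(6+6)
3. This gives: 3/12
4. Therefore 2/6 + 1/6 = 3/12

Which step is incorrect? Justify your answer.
Step 2: Add numerators and denominators: (2+1)/(6+6)

Step 2 incorrectly adds fractions by separately adding numerators and denominators. This is wrong. The correct method requires a common denominator: 2/6 + 1/6 = (2×6 + 1×6)/(6×6) = 18/36 = 1/2. The method used gives 3/12, which is different.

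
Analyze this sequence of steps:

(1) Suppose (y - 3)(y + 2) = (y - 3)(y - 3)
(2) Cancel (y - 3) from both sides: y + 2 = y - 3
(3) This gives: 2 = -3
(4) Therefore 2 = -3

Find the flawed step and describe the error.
Step 2: Cancel (y - 3) from both sides: y + 2 = y - 3

Step 2 cancels (y - 3) from both sides. This is only valid if (y - 3) ≠ 0, i.e., y ≠ 3. When y = 3, both sides equal zero regardless of the other factors. The correct approach requires considering y = 3 as a separate case.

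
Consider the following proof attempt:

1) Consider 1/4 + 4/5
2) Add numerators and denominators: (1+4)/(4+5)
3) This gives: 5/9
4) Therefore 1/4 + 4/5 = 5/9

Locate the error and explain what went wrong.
Step 2: Add numerators and denominators: (1+4)/(4+5)

Step 2 incorrectly adds fractions by separately adding numerators and denominators. This is wrong. The correct method requires a common denominator: 1/4 + 4/5 = (1×5 + 4×4)/(4×5) = 21/20 = 21/20. The method used gives 5/9, which is different.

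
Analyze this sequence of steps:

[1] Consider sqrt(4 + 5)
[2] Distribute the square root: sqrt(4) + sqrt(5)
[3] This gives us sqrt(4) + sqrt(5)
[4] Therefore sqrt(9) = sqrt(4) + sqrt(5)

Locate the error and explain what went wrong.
Step 2: Distribute the square root: sqrt(4) + sqrt(5)

Step 2 incorrectly 'distributes' the square root over addition. The square root function does not distribute: sqrt(a + b) ≠ sqrt(a) + sqrt(b). In fact, sqrt(4 + 5) = sqrt(9) ≈ 3.0000, while sqrt(4) + sqrt(5) ≈ 4.2361.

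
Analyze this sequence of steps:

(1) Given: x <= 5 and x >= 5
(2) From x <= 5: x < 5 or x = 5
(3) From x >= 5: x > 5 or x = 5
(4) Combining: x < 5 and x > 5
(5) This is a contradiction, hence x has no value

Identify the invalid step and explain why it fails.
Step 4: Combining: x < 5 and x > 5

Step 4 incorrectly combines the conditions. From x <= 5 and x >= 5, the intersection is x = 5. The error treats the 'or' cases as 'and' requirements. The correct conclusion is that x = 5 is the unique solution, not that no solution exists.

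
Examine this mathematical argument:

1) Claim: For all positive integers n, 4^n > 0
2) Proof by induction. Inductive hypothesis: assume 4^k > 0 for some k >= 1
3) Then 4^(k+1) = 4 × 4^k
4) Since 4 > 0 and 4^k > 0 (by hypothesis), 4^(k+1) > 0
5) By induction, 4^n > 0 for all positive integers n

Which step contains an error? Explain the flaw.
Step 5: By induction, 4^n > 0 for all positive integers n

Step 5 concludes the proof by induction, but no base case was ever established. A valid induction proof requires: (1) a base case proving 4^1 > 0, and (2) an inductive step showing IF 4^k > 0 THEN 4^(k+1) > 0. Steps 2-4 correctly establish the inductive step, but without the base case the conclusion in step 5 does not follow.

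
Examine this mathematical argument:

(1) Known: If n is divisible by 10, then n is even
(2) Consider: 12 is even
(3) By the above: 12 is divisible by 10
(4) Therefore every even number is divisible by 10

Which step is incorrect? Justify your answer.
Step 3: By the above: 12 is divisible by 10

Step 3 commits the fallacy of affirming the consequent. The known fact 'divisible by 10 → even' does NOT imply 'even → divisible by 10'. That would be the converse, which is false. For example, 12 is even but 12 ÷ 10 = 1.20, which is not an integer.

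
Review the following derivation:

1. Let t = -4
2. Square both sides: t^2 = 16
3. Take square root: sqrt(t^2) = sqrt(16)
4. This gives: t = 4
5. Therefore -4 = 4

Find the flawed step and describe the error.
Step 4: This gives: t = 4

Step 4 incorrectly states that sqrt(t^2) = t. The correct identity is sqrt(t^2) = |t|. Since t = -4 < 0, we have sqrt(t^2) = |-4| = 4, not t = -4.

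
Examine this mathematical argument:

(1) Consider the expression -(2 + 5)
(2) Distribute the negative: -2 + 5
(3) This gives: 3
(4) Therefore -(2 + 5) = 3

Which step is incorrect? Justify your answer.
Step 2: Distribute the negative: -2 + 5

Step 2 incorrectly distributes the negative sign. The correct distribution is -(2 + 5) = -2 - 5 = -7. The negative must be applied to both terms, not just the first. The error treats -(2 + 5) as -2 + 5, which equals 3 instead of -7.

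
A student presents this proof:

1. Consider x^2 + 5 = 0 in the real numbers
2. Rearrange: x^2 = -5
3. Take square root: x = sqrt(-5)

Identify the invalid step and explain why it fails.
Step 3: Take square root: x = sqrt(-5)

Step 3 takes the square root of -5, which is negative. In the real number system, the square root of a negative number is undefined. The equation x^2 + 5 = 0 has no real solutions. Square roots of negative numbers only exist in the complex numbers.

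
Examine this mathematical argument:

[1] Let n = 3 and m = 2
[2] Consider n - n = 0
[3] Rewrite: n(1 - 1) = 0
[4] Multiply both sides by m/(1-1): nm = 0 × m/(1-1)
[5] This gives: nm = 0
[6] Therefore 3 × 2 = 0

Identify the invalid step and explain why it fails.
Step 4: Multiply both sides by m/(1-1): nm = 0 × m/(1-1)

Step 4 multiplies both sides by m/(1-1). However, 1-1 = 0, so this is multiplication by m/0, which is undefined. We cannot multiply by an undefined expression.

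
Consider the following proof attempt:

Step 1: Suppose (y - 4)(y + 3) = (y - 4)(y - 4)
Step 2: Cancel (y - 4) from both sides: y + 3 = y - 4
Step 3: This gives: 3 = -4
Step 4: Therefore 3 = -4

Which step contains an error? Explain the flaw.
Step 2: Cancel (y - 4) from both sides: y + 3 = y - 4

Step 2 cancels (y - 4) from both sides. This is only valid if (y - 4) ≠ 0, i.e., y ≠ 4. When y = 4, both sides equal zero regardless of the other factors. The correct approach requires considering y = 4 as a separate case.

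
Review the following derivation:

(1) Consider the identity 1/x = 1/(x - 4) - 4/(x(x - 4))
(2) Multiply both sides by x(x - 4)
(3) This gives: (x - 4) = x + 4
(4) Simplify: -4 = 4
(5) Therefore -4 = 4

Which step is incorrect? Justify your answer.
Step 3: This gives: (x - 4) = x + 4

Step 3 makes a sign error when clearing denominators. Multiplying -4/(x(x - 4)) by x(x - 4) gives -4, not +4. The correct result is (x - 4) = x - 4, which is trivially true, not (x - 4) = x + 4. (Step 1 is a valid identity: 1/(x - 4) - 4/(x(x - 4)) = (x - 4)/(x(x - 4)) = 1/x.)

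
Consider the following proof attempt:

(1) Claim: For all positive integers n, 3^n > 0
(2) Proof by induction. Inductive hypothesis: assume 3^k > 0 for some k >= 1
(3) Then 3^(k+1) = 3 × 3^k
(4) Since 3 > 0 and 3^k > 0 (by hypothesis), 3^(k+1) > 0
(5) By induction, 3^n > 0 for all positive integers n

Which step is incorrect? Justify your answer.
Step 5: By induction, 3^n > 0 for all positive integers n

Step 5 concludes the proof by induction, but no base case was ever established. A valid induction proof requires: (1) a base case proving 3^1 > 0, and (2) an inductive step showing IF 3^k > 0 THEN 3^(k+1) > 0. Steps 2-4 correctly establish the inductive step, but without the base case the conclusion in step 5 does not follow.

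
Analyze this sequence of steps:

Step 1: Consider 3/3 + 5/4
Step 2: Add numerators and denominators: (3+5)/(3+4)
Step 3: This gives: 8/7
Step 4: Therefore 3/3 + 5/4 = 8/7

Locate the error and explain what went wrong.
Step 2: Add numerators and denominators: (3+5)/(3+4)

Step 2 incorrectly adds fractions by separately adding numerators and denominators. This is wrong. The correct method requires a common denominator: 3/3 + 5/4 = (3×4 + 5×3)/(3×4) = 27/12 = 9/4. The method used gives 8/7, which is different.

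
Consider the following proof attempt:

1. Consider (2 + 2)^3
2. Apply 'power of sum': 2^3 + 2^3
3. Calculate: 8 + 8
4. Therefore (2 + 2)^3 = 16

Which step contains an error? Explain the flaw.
Step 2: Apply 'power of sum': 2^3 + 2^3

Step 2 incorrectly applies a non-existent rule '(a+b)^n = a^n + b^n'. This is false in general. The correct expansion uses the binomial theorem. The actual value is (2 + 2)^3 = 4^3 = 64, not 16.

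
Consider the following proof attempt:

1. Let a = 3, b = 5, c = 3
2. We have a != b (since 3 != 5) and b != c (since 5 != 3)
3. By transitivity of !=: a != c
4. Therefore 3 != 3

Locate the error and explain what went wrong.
Step 3: By transitivity of !=: a != c

Step 3 incorrectly applies transitivity to the '!=' relation. Transitivity states: if a R b and b R c, then a R c. However, '!=' is not transitive. Counterexample: 3 != 5 and 5 != 3, but 3 = 3 (both equal 3). Transitivity holds for relations like <, <=, =, but not for !=.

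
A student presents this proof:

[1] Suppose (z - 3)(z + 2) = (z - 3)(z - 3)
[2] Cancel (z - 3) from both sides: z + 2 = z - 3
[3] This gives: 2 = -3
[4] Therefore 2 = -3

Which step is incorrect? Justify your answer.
Step 2: Cancel (z - 3) from both sides: z + 2 = z - 3

Step 2 cancels (z - 3) from both sides. This is only valid if (z - 3) ≠ 0, i.e., z ≠ 3. When z = 3, both sides equal zero regardless of the other factors. The correct approach requires considering z = 3 as a separate case.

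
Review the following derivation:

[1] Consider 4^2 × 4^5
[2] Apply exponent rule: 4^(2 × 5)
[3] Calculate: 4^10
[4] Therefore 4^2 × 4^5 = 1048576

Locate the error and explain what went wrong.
Step 2: Apply exponent rule: 4^(2 × 5)

Step 2 incorrectly states that a^b × a^c = a^(b×c). The correct rule is a^b × a^c = a^(b+c). The actual value is 4^2 × 4^5 = 4^7 = 16384, not 4^10 = 1048576.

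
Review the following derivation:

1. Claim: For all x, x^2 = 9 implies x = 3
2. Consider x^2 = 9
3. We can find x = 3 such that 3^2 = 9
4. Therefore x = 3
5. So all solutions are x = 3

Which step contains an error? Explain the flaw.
Step 4: Therefore x = 3

Step 4 incorrectly concludes that x = 3 is the only solution. The proof shows that x = 3 is A solution (existence), but does not show it is the ONLY solution (uniqueness). In fact, x = -3 is also a solution since (-3)^2 = 9. Finding one solution doesn't prove there are no others.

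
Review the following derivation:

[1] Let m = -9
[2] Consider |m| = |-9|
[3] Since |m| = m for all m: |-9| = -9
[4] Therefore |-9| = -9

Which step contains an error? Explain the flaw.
Step 3: Since |m| = m for all m: |-9| = -9

Step 3 incorrectly states that |m| = m for all m. The correct definition is |m| = m when m >= 0, and |m| = -m when m < 0. Since -9 < 0, we have |-9| = -(-9) = 9, not -9.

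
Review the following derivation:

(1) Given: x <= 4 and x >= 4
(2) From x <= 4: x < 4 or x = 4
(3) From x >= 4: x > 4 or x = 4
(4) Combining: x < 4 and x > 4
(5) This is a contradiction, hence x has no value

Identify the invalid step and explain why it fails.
Step 4: Combining: x < 4 and x > 4

Step 4 incorrectly combines the conditions. From x <= 4 and x >= 4, the intersection is x = 4. The error treats the 'or' cases as 'and' requirements. The correct conclusion is that x = 4 is the unique solution, not that no solution exists.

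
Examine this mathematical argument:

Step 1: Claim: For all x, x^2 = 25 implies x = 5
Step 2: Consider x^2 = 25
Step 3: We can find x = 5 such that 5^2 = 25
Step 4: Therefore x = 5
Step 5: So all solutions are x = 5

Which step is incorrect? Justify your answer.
Step 4: Therefore x = 5

Step 4 incorrectly concludes that x = 5 is the only solution. The proof shows that x = 5 is A solution (existence), but does not show it is the ONLY solution (uniqueness). In fact, x = -5 is also a solution since (-5)^2 = 25. Finding one solution doesn't prove there are no others.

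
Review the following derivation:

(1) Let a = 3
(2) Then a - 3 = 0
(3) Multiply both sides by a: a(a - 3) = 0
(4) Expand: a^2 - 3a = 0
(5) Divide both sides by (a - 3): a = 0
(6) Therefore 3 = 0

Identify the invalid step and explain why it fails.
Step 5: Divide both sides by (a - 3): a = 0

Step 5 divides both sides by (a - 3). However, since a = 3, we have (a - 3) = 0. Division by zero is undefined, making this step invalid.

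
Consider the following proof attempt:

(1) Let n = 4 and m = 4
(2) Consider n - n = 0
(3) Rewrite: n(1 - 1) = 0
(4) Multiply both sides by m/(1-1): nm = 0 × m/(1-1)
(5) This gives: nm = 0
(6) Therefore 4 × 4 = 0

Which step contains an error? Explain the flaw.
Step 4: Multiply both sides by m/(1-1): nm = 0 × m/(1-1)

Step 4 multiplies both sides by m/(1-1). However, 1-1 = 0, so this is multiplication by m/0, which is undefined. We cannot multiply by an undefined expression.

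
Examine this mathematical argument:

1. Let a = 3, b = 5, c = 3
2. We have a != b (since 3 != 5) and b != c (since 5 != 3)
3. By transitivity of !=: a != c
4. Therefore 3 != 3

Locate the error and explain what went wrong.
Step 3: By transitivity of !=: a != c

Step 3 incorrectly applies transitivity to the '!=' relation. Transitivity states: if a R b and b R c, then a R c. However, '!=' is not transitive. Counterexample: 3 != 5 and 5 != 3, but 3 = 3 (both equal 3). Transitivity holds for relations like <, <=, =, but not for !=.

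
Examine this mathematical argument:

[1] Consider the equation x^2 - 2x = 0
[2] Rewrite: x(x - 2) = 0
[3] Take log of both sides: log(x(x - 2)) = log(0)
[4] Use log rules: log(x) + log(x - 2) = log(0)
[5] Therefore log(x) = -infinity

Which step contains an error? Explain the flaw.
Step 3: Take log of both sides: log(x(x - 2)) = log(0)

Step 3 takes the logarithm of both sides, resulting in log(0) on the right side. The logarithm is only defined for positive numbers; log(0) is undefined (approaches negative infinity). This operation is invalid.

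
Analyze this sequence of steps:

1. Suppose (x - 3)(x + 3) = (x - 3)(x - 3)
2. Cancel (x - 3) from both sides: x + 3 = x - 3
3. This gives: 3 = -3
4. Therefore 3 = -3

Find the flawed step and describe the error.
Step 2: Cancel (x - 3) from both sides: x + 3 = x - 3

Step 2 cancels (x - 3) from both sides. This is only valid if (x - 3) ≠ 0, i.e., x ≠ 3. When x = 3, both sides equal zero regardless of the other factors. The correct approach requires considering x = 3 as a separate case.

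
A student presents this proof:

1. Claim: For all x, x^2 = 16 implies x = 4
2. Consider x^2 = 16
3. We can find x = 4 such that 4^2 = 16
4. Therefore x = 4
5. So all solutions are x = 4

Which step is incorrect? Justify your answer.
Step 4: Therefore x = 4

Step 4 incorrectly concludes that x = 4 is the only solution. The proof shows that x = 4 is A solution (existence), but does not show it is the ONLY solution (uniqueness). In fact, x = -4 is also a solution since (-4)^2 = 16. Finding one solution doesn't prove there are no others.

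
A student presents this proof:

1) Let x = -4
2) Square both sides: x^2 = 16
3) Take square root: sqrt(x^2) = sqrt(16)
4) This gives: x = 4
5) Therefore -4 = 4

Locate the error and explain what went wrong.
Step 4: This gives: x = 4

Step 4 incorrectly states that sqrt(x^2) = x. The correct identity is sqrt(x^2) = |x|. Since x = -4 < 0, we have sqrt(x^2) = |-4| = 4, not x = -4.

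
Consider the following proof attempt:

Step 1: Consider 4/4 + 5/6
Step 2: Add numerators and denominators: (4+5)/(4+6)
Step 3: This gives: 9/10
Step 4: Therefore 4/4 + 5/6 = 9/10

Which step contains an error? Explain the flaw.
Step 2: Add numerators and denominators: (4+5)/(4+6)

Step 2 incorrectly adds fractions by separately adding numerators and denominators. This is wrong. The correct method requires a common denominator: 4/4 + 5/6 = (4×6 + 5×4)/(4×6) = 44/24 = 11/6. The method used gives 9/10, which is different.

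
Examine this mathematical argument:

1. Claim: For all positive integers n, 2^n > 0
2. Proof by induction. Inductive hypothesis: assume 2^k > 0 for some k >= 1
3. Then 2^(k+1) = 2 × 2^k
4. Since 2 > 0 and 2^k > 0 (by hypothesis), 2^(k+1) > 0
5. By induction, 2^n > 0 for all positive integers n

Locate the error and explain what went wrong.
Step 5: By induction, 2^n > 0 for all positive integers n

Step 5 concludes the proof by induction, but no base case was ever established. A valid induction proof requires: (1) a base case proving 2^1 > 0, and (2) an inductive step showing IF 2^k > 0 THEN 2^(k+1) > 0. Steps 2-4 correctly establish the inductive step, but without the base case the conclusion in step 5 does not follow.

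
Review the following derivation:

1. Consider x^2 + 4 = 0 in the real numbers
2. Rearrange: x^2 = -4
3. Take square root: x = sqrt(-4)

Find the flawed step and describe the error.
Step 3: Take square root: x = sqrt(-4)

Step 3 takes the square root of -4, which is negative. In the real number system, the square root of a negative number is undefined. The equation x^2 + 4 = 0 has no real solutions. Square roots of negative numbers only exist in the complex numbers.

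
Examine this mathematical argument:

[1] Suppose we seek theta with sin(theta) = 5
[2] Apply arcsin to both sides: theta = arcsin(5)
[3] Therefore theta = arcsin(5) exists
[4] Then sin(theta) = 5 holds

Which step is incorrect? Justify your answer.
Step 2: Apply arcsin to both sides: theta = arcsin(5)

Step 2 applies arcsin to 5. However, arcsin(x) is only defined for x in [-1, 1] because sin(theta) can only produce values in that range. Since |5| > 1, arcsin(5) is undefined. There is no angle whose sine equals 5.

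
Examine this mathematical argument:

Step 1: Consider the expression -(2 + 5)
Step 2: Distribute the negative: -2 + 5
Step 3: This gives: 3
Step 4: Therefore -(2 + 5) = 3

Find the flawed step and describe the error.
Step 2: Distribute the negative: -2 + 5

Step 2 incorrectly distributes the negative sign. The correct distribution is -(2 + 5) = -2 - 5 = -7. The negative must be applied to both terms, not just the first. The error treats -(2 + 5) as -2 + 5, which equals 3 instead of -7.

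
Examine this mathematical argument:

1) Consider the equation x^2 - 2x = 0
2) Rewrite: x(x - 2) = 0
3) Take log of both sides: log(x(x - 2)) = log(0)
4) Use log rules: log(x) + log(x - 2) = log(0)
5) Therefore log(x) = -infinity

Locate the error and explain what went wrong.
Step 3: Take log of both sides: log(x(x - 2)) = log(0)

Step 3 takes the logarithm of both sides, resulting in log(0) on the right side. The logarithm is only defined for positive numbers; log(0) is undefined (approaches negative infinity). This operation is invalid.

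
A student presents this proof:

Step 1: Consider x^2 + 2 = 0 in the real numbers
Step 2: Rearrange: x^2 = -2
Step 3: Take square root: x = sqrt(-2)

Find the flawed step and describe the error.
Step 3: Take square root: x = sqrt(-2)

Step 3 takes the square root of -2, which is negative. In the real number system, the square root of a negative number is undefined. The equation x^2 + 2 = 0 has no real solutions. Square roots of negative numbers only exist in the complex numbers.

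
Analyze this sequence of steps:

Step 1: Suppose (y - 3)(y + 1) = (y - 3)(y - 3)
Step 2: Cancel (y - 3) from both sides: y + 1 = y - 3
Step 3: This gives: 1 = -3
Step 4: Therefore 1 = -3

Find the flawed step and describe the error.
Step 2: Cancel (y - 3) from both sides: y + 1 = y - 3

Step 2 cancels (y - 3) from both sides. This is only valid if (y - 3) ≠ 0, i.e., y ≠ 3. When y = 3, both sides equal zero regardless of the other factors. The correct approach requires considering y = 3 as a separate case.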